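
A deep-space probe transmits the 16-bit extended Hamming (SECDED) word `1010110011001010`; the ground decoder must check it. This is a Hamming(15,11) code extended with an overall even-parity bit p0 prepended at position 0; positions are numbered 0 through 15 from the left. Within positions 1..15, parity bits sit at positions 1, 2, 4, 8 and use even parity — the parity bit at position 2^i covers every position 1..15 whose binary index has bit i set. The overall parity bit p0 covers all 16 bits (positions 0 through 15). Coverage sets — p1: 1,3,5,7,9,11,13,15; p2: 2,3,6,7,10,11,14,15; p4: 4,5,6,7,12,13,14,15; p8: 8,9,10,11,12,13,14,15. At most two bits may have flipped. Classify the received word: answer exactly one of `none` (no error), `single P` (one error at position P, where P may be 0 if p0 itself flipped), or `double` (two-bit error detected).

none

s1: b1⊕b3⊕b5⊕b7⊕b9⊕b11⊕b13⊕b15 = 0⊕0⊕1⊕0⊕1⊕0⊕0⊕0 = 0
s2: b2⊕b3⊕b6⊕b7⊕b10⊕b11⊕b14⊕b15 = 1⊕0⊕0⊕0⊕0⊕0⊕1⊕0 = 0
s4: b4⊕b5⊕b6⊕b7⊕b12⊕b13⊕b14⊕b15 = 1⊕1⊕0⊕0⊕1⊕0⊕1⊕0 = 0
s8: b8⊕b9⊕b10⊕b11⊕b12⊕b13⊕b14⊕b15 = 1⊕1⊕0⊕0⊕1⊕0⊕1⊕0 = 0
Syndrome (s8...s1) = 0000 → position 0 (no error).
Overall parity (XOR of all 16 bits, including p0): 1⊕0⊕1⊕0⊕1⊕1⊕0⊕0⊕1⊕1⊕0⊕0⊕1⊕0⊕1⊕0 = 0
Overall=0, syndrome position=0 → no error.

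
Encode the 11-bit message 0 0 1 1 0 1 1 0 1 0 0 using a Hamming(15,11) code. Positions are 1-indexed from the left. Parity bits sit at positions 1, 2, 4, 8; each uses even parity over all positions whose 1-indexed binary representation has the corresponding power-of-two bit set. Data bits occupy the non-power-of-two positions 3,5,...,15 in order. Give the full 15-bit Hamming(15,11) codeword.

Place data bits at non-power-of-two positions: b3=0, b5=0, b6=1, b7=1, b9=0, b10=1, b11=1, b12=0, b13=1, b14=0, b15=0.
p1 = XOR of data positions {3,5,7,9,11,13,15} = 0⊕0⊕1⊕0⊕1⊕1⊕0 = 1
p2 = XOR of data positions {3,6,7,10,11,14,15} = 0⊕1⊕1⊕1⊕1⊕0⊕0 = 0
p4 = XOR of data positions {5,6,7,12,13,14,15} = 0⊕1⊕1⊕0⊕1⊕0⊕0 = 1
p8 = XOR of data positions {9,10,11,12,13,14,15} = 0⊕1⊕1⊕0⊕1⊕0⊕0 = 1
Codeword b1..b15 = 100101110110100

100101110110100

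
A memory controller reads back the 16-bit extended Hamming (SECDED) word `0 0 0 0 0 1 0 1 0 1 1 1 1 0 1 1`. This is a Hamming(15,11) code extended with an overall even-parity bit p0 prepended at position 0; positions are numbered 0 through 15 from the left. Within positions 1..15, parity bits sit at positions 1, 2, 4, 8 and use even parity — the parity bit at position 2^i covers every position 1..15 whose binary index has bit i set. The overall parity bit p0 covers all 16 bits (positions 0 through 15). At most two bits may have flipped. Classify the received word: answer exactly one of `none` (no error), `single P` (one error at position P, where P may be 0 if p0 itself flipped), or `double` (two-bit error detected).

s1: b1⊕b3⊕b5⊕b7⊕b9⊕b11⊕b13⊕b15 = 0⊕0⊕1⊕1⊕1⊕1⊕0⊕1 = 1
s2: b2⊕b3⊕b6⊕b7⊕b10⊕b11⊕b14⊕b15 = 0⊕0⊕0⊕1⊕1⊕1⊕1⊕1 = 1
s4: b4⊕b5⊕b6⊕b7⊕b12⊕b13⊕b14⊕b15 = 0⊕1⊕0⊕1⊕1⊕0⊕1⊕1 = 1
s8: b8⊕b9⊕b10⊕b11⊕b12⊕b13⊕b14⊕b15 = 0⊕1⊕1⊕1⊕1⊕0⊕1⊕1 = 0
Syndrome (s8...s1) = 0111 → position 7.
Overall parity (XOR of all 16 bits, including p0): 0⊕0⊕0⊕0⊕0⊕1⊕0⊕1⊕0⊕1⊕1⊕1⊕1⊕0⊕1⊕1 = 0
Overall=0, syndrome position=7 → double-bit error detected (uncorrectable).

double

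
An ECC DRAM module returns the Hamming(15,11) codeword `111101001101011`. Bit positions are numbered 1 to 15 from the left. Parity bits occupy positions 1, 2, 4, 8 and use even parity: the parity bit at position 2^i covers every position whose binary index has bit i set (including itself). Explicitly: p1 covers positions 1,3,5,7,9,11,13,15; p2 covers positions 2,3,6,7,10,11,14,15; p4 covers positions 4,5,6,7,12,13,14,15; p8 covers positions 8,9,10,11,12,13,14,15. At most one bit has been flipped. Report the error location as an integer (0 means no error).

12

s1: b1⊕b3⊕b5⊕b7⊕b9⊕b11⊕b13⊕b15 = 1⊕1⊕0⊕0⊕1⊕0⊕0⊕1 = 0
s2: b2⊕b3⊕b6⊕b7⊕b10⊕b11⊕b14⊕b15 = 1⊕1⊕1⊕0⊕1⊕0⊕1⊕1 = 0
s4: b4⊕b5⊕b6⊕b7⊕b12⊕b13⊕b14⊕b15 = 1⊕0⊕1⊕0⊕1⊕0⊕1⊕1 = 1
s8: b8⊕b9⊕b10⊕b11⊕b12⊕b13⊕b14⊕b15 = 0⊕1⊕1⊕0⊕1⊕0⊕1⊕1 = 1
Syndrome (s8...s1) = 1100 → position 12.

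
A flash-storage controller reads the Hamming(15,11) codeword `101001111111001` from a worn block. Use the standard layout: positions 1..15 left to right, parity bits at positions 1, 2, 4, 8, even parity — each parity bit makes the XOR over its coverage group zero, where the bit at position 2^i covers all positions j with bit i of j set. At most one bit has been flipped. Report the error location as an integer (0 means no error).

s1: b1⊕b3⊕b5⊕b7⊕b9⊕b11⊕b13⊕b15 = 1⊕1⊕0⊕1⊕1⊕1⊕0⊕1 = 0
s2: b2⊕b3⊕b6⊕b7⊕b10⊕b11⊕b14⊕b15 = 0⊕1⊕1⊕1⊕1⊕1⊕0⊕1 = 0
s4: b4⊕b5⊕b6⊕b7⊕b12⊕b13⊕b14⊕b15 = 0⊕0⊕1⊕1⊕1⊕0⊕0⊕1 = 0
s8: b8⊕b9⊕b10⊕b11⊕b12⊕b13⊕b14⊕b15 = 1⊕1⊕1⊕1⊕1⊕0⊕0⊕1 = 0
Syndrome (s8...s1) = 0000 → position 0 (no error).

0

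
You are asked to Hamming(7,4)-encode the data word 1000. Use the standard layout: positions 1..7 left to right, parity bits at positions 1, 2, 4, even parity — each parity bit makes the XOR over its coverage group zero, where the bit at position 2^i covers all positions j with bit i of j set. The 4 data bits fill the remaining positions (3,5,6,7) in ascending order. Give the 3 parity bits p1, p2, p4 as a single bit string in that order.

110

Place data bits at non-power-of-two positions: b3=1, b5=0, b6=0, b7=0.
p1 = XOR of data positions {3,5,7} = 1⊕0⊕0 = 1
p2 = XOR of data positions {3,6,7} = 1⊕0⊕0 = 1
p4 = XOR of data positions {5,6,7} = 0⊕0⊕0 = 0
Parity bits p1,p2,p4 = 110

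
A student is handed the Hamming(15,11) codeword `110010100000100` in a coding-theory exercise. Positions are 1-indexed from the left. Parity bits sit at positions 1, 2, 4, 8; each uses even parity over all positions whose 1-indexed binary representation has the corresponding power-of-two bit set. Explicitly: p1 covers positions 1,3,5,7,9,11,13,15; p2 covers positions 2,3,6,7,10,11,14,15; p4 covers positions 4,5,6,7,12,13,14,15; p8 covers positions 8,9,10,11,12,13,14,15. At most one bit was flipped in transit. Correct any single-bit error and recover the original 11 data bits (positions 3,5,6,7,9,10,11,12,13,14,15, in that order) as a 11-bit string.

01010001100

s1: b1⊕b3⊕b5⊕b7⊕b9⊕b11⊕b13⊕b15 = 1⊕0⊕1⊕1⊕0⊕0⊕1⊕0 = 0
s2: b2⊕b3⊕b6⊕b7⊕b10⊕b11⊕b14⊕b15 = 1⊕0⊕0⊕1⊕0⊕0⊕0⊕0 = 0
s4: b4⊕b5⊕b6⊕b7⊕b12⊕b13⊕b14⊕b15 = 0⊕1⊕0⊕1⊕0⊕1⊕0⊕0 = 1
s8: b8⊕b9⊕b10⊕b11⊕b12⊕b13⊕b14⊕b15 = 0⊕0⊕0⊕0⊕0⊕1⊕0⊕0 = 1
Syndrome (s8...s1) = 1100 → position 12.
Flip bit 12: corrected codeword = 110010100001100
Data bits at positions 3,5,6,7,9,10,11,12,13,14,15: 01010001100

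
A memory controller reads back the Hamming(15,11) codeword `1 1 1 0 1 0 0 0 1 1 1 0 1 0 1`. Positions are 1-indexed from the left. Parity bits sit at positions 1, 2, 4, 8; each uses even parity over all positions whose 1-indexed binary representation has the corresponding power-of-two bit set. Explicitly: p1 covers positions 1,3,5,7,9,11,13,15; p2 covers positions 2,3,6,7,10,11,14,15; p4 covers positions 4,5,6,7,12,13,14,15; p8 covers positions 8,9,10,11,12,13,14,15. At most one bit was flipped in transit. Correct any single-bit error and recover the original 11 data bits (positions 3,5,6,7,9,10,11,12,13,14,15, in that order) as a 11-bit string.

11001110100

s1: b1⊕b3⊕b5⊕b7⊕b9⊕b11⊕b13⊕b15 = 1⊕1⊕1⊕0⊕1⊕1⊕1⊕1 = 1
s2: b2⊕b3⊕b6⊕b7⊕b10⊕b11⊕b14⊕b15 = 1⊕1⊕0⊕0⊕1⊕1⊕0⊕1 = 1
s4: b4⊕b5⊕b6⊕b7⊕b12⊕b13⊕b14⊕b15 = 0⊕1⊕0⊕0⊕0⊕1⊕0⊕1 = 1
s8: b8⊕b9⊕b10⊕b11⊕b12⊕b13⊕b14⊕b15 = 0⊕1⊕1⊕1⊕0⊕1⊕0⊕1 = 1
Syndrome (s8...s1) = 1111 → position 15.
Flip bit 15: corrected codeword = 111010001110100
Data bits at positions 3,5,6,7,9,10,11,12,13,14,15: 11001110100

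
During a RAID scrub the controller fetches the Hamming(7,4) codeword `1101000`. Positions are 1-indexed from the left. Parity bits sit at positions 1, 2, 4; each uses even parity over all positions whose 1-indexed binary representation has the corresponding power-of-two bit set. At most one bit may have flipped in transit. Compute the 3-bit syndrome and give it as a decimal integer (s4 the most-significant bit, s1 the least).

s1: b1⊕b3⊕b5⊕b7 = 1⊕0⊕0⊕0 = 1
s2: b2⊕b3⊕b6⊕b7 = 1⊕0⊕0⊕0 = 1
s4: b4⊕b5⊕b6⊕b7 = 1⊕0⊕0⊕0 = 1
Syndrome (s4...s1) = 111 → position 7.

7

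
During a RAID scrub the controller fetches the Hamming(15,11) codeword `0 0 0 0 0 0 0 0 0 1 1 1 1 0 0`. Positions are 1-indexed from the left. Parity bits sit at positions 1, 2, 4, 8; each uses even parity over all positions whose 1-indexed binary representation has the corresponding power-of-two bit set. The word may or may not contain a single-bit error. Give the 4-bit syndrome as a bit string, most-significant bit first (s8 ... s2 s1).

s1: b1⊕b3⊕b5⊕b7⊕b9⊕b11⊕b13⊕b15 = 0⊕0⊕0⊕0⊕0⊕1⊕1⊕0 = 0
s2: b2⊕b3⊕b6⊕b7⊕b10⊕b11⊕b14⊕b15 = 0⊕0⊕0⊕0⊕1⊕1⊕0⊕0 = 0
s4: b4⊕b5⊕b6⊕b7⊕b12⊕b13⊕b14⊕b15 = 0⊕0⊕0⊕0⊕1⊕1⊕0⊕0 = 0
s8: b8⊕b9⊕b10⊕b11⊕b12⊕b13⊕b14⊕b15 = 0⊕0⊕1⊕1⊕1⊕1⊕0⊕0 = 0
Syndrome (s8...s1) = 0000 → position 0 (no error).

0000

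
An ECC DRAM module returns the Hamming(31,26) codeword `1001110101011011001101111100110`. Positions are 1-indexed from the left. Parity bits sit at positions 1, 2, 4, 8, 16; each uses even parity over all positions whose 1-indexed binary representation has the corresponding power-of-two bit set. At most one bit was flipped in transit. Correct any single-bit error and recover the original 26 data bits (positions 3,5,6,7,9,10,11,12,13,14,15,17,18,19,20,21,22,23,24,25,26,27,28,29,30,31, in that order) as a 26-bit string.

s1: b1⊕b3⊕b5⊕b7⊕b9⊕b11⊕b13⊕b15⊕b17⊕b19⊕b21⊕b23⊕b25⊕b27⊕b29⊕b31 = 1⊕0⊕1⊕0⊕0⊕0⊕1⊕1⊕0⊕1⊕0⊕1⊕1⊕0⊕1⊕0 = 0
s2: b2⊕b3⊕b6⊕b7⊕b10⊕b11⊕b14⊕b15⊕b18⊕b19⊕b22⊕b23⊕b26⊕b27⊕b30⊕b31 = 0⊕0⊕1⊕0⊕1⊕0⊕0⊕1⊕0⊕1⊕1⊕1⊕1⊕0⊕1⊕0 = 0
s4: b4⊕b5⊕b6⊕b7⊕b12⊕b13⊕b14⊕b15⊕b20⊕b21⊕b22⊕b23⊕b28⊕b29⊕b30⊕b31 = 1⊕1⊕1⊕0⊕1⊕1⊕0⊕1⊕1⊕0⊕1⊕1⊕0⊕1⊕1⊕0 = 1
s8: b8⊕b9⊕b10⊕b11⊕b12⊕b13⊕b14⊕b15⊕b24⊕b25⊕b26⊕b27⊕b28⊕b29⊕b30⊕b31 = 1⊕0⊕1⊕0⊕1⊕1⊕0⊕1⊕1⊕1⊕1⊕0⊕0⊕1⊕1⊕0 = 0
s16: b16⊕b17⊕b18⊕b19⊕b20⊕b21⊕b22⊕b23⊕b24⊕b25⊕b26⊕b27⊕b28⊕b29⊕b30⊕b31 = 1⊕0⊕0⊕1⊕1⊕0⊕1⊕1⊕1⊕1⊕1⊕0⊕0⊕1⊕1⊕0 = 0
Syndrome (s16...s1) = 00100 → position 4.
Flip bit 4: corrected codeword = 1000110101011011001101111100110
Data bits at positions 3,5,6,7,9,10,11,12,13,14,15,17,18,19,20,21,22,23,24,25,26,27,28,29,30,31: 01100101101001101111100110

01100101101001101111100110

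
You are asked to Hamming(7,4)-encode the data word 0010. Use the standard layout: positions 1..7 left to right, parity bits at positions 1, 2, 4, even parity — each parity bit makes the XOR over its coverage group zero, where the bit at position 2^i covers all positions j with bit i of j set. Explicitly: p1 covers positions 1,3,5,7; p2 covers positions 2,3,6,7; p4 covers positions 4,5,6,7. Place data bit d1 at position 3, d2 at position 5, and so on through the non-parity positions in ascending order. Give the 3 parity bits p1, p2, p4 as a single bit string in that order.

011

Place data bits at non-power-of-two positions: b3=0, b5=0, b6=1, b7=0.
p1 = XOR of data positions {3,5,7} = 0⊕0⊕0 = 0
p2 = XOR of data positions {3,6,7} = 0⊕1⊕0 = 1
p4 = XOR of data positions {5,6,7} = 0⊕1⊕0 = 1
Parity bits p1,p2,p4 = 011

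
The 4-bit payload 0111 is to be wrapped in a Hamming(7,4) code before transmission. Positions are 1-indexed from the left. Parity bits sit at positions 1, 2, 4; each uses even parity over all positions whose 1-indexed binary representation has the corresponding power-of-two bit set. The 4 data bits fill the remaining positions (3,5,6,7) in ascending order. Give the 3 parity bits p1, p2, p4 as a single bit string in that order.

Place data bits at non-power-of-two positions: b3=0, b5=1, b6=1, b7=1.
p1 = XOR of data positions {3,5,7} = 0⊕1⊕1 = 0
p2 = XOR of data positions {3,6,7} = 0⊕1⊕1 = 0
p4 = XOR of data positions {5,6,7} = 1⊕1⊕1 = 1
Parity bits p1,p2,p4 = 001

001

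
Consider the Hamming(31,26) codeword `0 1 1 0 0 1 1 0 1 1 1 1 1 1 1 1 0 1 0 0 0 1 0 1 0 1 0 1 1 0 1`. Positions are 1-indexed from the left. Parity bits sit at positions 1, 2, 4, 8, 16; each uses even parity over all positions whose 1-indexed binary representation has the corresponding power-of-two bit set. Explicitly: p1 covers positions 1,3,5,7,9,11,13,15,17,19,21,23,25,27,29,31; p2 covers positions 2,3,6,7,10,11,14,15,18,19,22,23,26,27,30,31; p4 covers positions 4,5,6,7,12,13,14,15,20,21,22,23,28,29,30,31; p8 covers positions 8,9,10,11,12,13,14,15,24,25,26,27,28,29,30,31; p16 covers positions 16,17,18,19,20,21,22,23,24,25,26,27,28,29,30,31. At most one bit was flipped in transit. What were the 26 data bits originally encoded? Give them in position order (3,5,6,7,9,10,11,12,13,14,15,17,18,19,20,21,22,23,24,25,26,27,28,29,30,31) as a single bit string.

s1: b1⊕b3⊕b5⊕b7⊕b9⊕b11⊕b13⊕b15⊕b17⊕b19⊕b21⊕b23⊕b25⊕b27⊕b29⊕b31 = 0⊕1⊕0⊕1⊕1⊕1⊕1⊕1⊕0⊕0⊕0⊕0⊕0⊕0⊕1⊕1 = 0
s2: b2⊕b3⊕b6⊕b7⊕b10⊕b11⊕b14⊕b15⊕b18⊕b19⊕b22⊕b23⊕b26⊕b27⊕b30⊕b31 = 1⊕1⊕1⊕1⊕1⊕1⊕1⊕1⊕1⊕0⊕1⊕0⊕1⊕0⊕0⊕1 = 0
s4: b4⊕b5⊕b6⊕b7⊕b12⊕b13⊕b14⊕b15⊕b20⊕b21⊕b22⊕b23⊕b28⊕b29⊕b30⊕b31 = 0⊕0⊕1⊕1⊕1⊕1⊕1⊕1⊕0⊕0⊕1⊕0⊕1⊕1⊕0⊕1 = 0
s8: b8⊕b9⊕b10⊕b11⊕b12⊕b13⊕b14⊕b15⊕b24⊕b25⊕b26⊕b27⊕b28⊕b29⊕b30⊕b31 = 0⊕1⊕1⊕1⊕1⊕1⊕1⊕1⊕1⊕0⊕1⊕0⊕1⊕1⊕0⊕1 = 0
s16: b16⊕b17⊕b18⊕b19⊕b20⊕b21⊕b22⊕b23⊕b24⊕b25⊕b26⊕b27⊕b28⊕b29⊕b30⊕b31 = 1⊕0⊕1⊕0⊕0⊕0⊕1⊕0⊕1⊕0⊕1⊕0⊕1⊕1⊕0⊕1 = 0
Syndrome (s16...s1) = 00000 → position 0 (no error).
No correction needed.
Data bits at positions 3,5,6,7,9,10,11,12,13,14,15,17,18,19,20,21,22,23,24,25,26,27,28,29,30,31: 10111111111010001010101101

10111111111010001010101101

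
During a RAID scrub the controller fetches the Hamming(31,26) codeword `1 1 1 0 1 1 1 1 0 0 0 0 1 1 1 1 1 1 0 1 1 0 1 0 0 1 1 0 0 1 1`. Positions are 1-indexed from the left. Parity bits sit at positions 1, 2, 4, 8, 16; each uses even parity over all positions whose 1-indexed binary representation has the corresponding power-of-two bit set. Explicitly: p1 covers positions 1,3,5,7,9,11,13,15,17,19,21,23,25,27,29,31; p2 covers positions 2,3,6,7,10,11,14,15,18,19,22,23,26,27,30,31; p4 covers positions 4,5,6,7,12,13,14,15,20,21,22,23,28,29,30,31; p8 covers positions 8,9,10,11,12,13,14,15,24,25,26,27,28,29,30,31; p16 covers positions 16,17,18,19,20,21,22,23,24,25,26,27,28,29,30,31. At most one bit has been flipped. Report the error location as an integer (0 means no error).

s1: b1⊕b3⊕b5⊕b7⊕b9⊕b11⊕b13⊕b15⊕b17⊕b19⊕b21⊕b23⊕b25⊕b27⊕b29⊕b31 = 1⊕1⊕1⊕1⊕0⊕0⊕1⊕1⊕1⊕0⊕1⊕1⊕0⊕1⊕0⊕1 = 1
s2: b2⊕b3⊕b6⊕b7⊕b10⊕b11⊕b14⊕b15⊕b18⊕b19⊕b22⊕b23⊕b26⊕b27⊕b30⊕b31 = 1⊕1⊕1⊕1⊕0⊕0⊕1⊕1⊕1⊕0⊕0⊕1⊕1⊕1⊕1⊕1 = 0
s4: b4⊕b5⊕b6⊕b7⊕b12⊕b13⊕b14⊕b15⊕b20⊕b21⊕b22⊕b23⊕b28⊕b29⊕b30⊕b31 = 0⊕1⊕1⊕1⊕0⊕1⊕1⊕1⊕1⊕1⊕0⊕1⊕0⊕0⊕1⊕1 = 1
s8: b8⊕b9⊕b10⊕b11⊕b12⊕b13⊕b14⊕b15⊕b24⊕b25⊕b26⊕b27⊕b28⊕b29⊕b30⊕b31 = 1⊕0⊕0⊕0⊕0⊕1⊕1⊕1⊕0⊕0⊕1⊕1⊕0⊕0⊕1⊕1 = 0
s16: b16⊕b17⊕b18⊕b19⊕b20⊕b21⊕b22⊕b23⊕b24⊕b25⊕b26⊕b27⊕b28⊕b29⊕b30⊕b31 = 1⊕1⊕1⊕0⊕1⊕1⊕0⊕1⊕0⊕0⊕1⊕1⊕0⊕0⊕1⊕1 = 0
Syndrome (s16...s1) = 00101 → position 5.

5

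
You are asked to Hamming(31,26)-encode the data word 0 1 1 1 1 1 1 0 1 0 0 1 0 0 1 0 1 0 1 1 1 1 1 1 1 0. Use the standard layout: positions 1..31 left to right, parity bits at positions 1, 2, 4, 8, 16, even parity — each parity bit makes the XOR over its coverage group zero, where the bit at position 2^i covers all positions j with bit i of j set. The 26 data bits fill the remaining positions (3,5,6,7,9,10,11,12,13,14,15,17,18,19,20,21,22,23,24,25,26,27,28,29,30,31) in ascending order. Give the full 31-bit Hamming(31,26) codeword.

1001111111101000100101011111110

Place data bits at non-power-of-two positions: b3=0, b5=1, b6=1, b7=1, b9=1, b10=1, b11=1, b12=0, b13=1, b14=0, b15=0, b17=1, b18=0, b19=0, b20=1, b21=0, b22=1, b23=0, b24=1, b25=1, b26=1, b27=1, b28=1, b29=1, b30=1, b31=0.
p1 = XOR of data positions {3,5,7,9,11,13,15,17,19,21,23,25,27,29,31} = 0⊕1⊕1⊕1⊕1⊕1⊕0⊕1⊕0⊕0⊕0⊕1⊕1⊕1⊕0 = 1
p2 = XOR of data positions {3,6,7,10,11,14,15,18,19,22,23,26,27,30,31} = 0⊕1⊕1⊕1⊕1⊕0⊕0⊕0⊕0⊕1⊕0⊕1⊕1⊕1⊕0 = 0
p4 = XOR of data positions {5,6,7,12,13,14,15,20,21,22,23,28,29,30,31} = 1⊕1⊕1⊕0⊕1⊕0⊕0⊕1⊕0⊕1⊕0⊕1⊕1⊕1⊕0 = 1
p8 = XOR of data positions {9,10,11,12,13,14,15,24,25,26,27,28,29,30,31} = 1⊕1⊕1⊕0⊕1⊕0⊕0⊕1⊕1⊕1⊕1⊕1⊕1⊕1⊕0 = 1
p16 = XOR of data positions {17,18,19,20,21,22,23,24,25,26,27,28,29,30,31} = 1⊕0⊕0⊕1⊕0⊕1⊕0⊕1⊕1⊕1⊕1⊕1⊕1⊕1⊕0 = 0
Codeword b1..b31 = 1001111111101000100101011111110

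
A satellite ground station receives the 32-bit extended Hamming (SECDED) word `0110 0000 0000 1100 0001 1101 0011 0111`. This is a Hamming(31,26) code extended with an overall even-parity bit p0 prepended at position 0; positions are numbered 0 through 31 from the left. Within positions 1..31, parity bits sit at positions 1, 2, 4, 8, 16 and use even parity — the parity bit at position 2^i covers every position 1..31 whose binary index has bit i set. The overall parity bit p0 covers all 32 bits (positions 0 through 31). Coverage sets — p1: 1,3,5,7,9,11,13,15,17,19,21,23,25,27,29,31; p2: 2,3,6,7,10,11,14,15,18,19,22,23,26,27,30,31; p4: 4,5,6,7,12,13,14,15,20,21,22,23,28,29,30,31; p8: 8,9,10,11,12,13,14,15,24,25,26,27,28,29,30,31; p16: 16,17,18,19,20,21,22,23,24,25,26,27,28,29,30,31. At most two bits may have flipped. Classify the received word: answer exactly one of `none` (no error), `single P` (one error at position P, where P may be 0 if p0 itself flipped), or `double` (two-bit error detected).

single 26

s1: b1⊕b3⊕b5⊕b7⊕b9⊕b11⊕b13⊕b15⊕b17⊕b19⊕b21⊕b23⊕b25⊕b27⊕b29⊕b31 = 1⊕0⊕0⊕0⊕0⊕0⊕1⊕0⊕0⊕1⊕1⊕1⊕0⊕1⊕1⊕1 = 0
s2: b2⊕b3⊕b6⊕b7⊕b10⊕b11⊕b14⊕b15⊕b18⊕b19⊕b22⊕b23⊕b26⊕b27⊕b30⊕b31 = 1⊕0⊕0⊕0⊕0⊕0⊕0⊕0⊕0⊕1⊕0⊕1⊕1⊕1⊕1⊕1 = 1
s4: b4⊕b5⊕b6⊕b7⊕b12⊕b13⊕b14⊕b15⊕b20⊕b21⊕b22⊕b23⊕b28⊕b29⊕b30⊕b31 = 0⊕0⊕0⊕0⊕1⊕1⊕0⊕0⊕1⊕1⊕0⊕1⊕0⊕1⊕1⊕1 = 0
s8: b8⊕b9⊕b10⊕b11⊕b12⊕b13⊕b14⊕b15⊕b24⊕b25⊕b26⊕b27⊕b28⊕b29⊕b30⊕b31 = 0⊕0⊕0⊕0⊕1⊕1⊕0⊕0⊕0⊕0⊕1⊕1⊕0⊕1⊕1⊕1 = 1
s16: b16⊕b17⊕b18⊕b19⊕b20⊕b21⊕b22⊕b23⊕b24⊕b25⊕b26⊕b27⊕b28⊕b29⊕b30⊕b31 = 0⊕0⊕0⊕1⊕1⊕1⊕0⊕1⊕0⊕0⊕1⊕1⊕0⊕1⊕1⊕1 = 1
Syndrome (s16...s1) = 11010 → position 26.
Overall parity (XOR of all 32 bits, including p0): 0⊕1⊕1⊕0⊕0⊕0⊕0⊕0⊕0⊕0⊕0⊕0⊕1⊕1⊕0⊕0⊕0⊕0⊕0⊕1⊕1⊕1⊕0⊕1⊕0⊕0⊕1⊕1⊕0⊕1⊕1⊕1 = 1
Overall=1, syndrome position=26 → single-bit error at position 26.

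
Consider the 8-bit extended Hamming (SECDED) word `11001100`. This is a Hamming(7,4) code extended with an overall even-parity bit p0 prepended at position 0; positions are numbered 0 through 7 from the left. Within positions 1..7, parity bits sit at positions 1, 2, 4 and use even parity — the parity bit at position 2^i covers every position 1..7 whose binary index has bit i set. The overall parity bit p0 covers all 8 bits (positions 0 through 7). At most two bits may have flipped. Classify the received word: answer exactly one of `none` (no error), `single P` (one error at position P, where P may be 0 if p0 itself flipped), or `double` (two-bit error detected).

s1: b1⊕b3⊕b5⊕b7 = 1⊕0⊕1⊕0 = 0
s2: b2⊕b3⊕b6⊕b7 = 0⊕0⊕0⊕0 = 0
s4: b4⊕b5⊕b6⊕b7 = 1⊕1⊕0⊕0 = 0
Syndrome (s4...s1) = 000 → position 0 (no error).
Overall parity (XOR of all 8 bits, including p0): 1⊕1⊕0⊕0⊕1⊕1⊕0⊕0 = 0
Overall=0, syndrome position=0 → no error.

none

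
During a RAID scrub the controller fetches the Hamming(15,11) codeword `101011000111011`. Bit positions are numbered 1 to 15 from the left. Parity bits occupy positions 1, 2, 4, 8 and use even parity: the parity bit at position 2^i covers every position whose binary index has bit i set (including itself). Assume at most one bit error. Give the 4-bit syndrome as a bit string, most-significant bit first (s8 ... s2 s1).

1101

s1: b1⊕b3⊕b5⊕b7⊕b9⊕b11⊕b13⊕b15 = 1⊕1⊕1⊕0⊕0⊕1⊕0⊕1 = 1
s2: b2⊕b3⊕b6⊕b7⊕b10⊕b11⊕b14⊕b15 = 0⊕1⊕1⊕0⊕1⊕1⊕1⊕1 = 0
s4: b4⊕b5⊕b6⊕b7⊕b12⊕b13⊕b14⊕b15 = 0⊕1⊕1⊕0⊕1⊕0⊕1⊕1 = 1
s8: b8⊕b9⊕b10⊕b11⊕b12⊕b13⊕b14⊕b15 = 0⊕0⊕1⊕1⊕1⊕0⊕1⊕1 = 1
Syndrome (s8...s1) = 1101 → position 13.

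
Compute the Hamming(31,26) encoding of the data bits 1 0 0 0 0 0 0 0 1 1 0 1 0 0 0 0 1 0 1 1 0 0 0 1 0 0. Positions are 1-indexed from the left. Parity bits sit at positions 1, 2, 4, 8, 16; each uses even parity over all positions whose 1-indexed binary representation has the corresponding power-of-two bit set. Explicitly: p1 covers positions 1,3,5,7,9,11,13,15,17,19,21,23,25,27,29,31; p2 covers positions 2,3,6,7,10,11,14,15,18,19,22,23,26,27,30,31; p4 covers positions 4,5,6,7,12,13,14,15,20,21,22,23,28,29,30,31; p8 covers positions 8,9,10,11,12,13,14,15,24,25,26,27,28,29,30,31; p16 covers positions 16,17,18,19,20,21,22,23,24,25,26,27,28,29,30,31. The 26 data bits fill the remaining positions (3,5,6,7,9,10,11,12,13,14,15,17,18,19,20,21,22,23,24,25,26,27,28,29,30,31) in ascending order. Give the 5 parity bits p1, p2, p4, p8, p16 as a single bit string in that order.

11011

Place data bits at non-power-of-two positions: b3=1, b5=0, b6=0, b7=0, b9=0, b10=0, b11=0, b12=0, b13=1, b14=1, b15=0, b17=1, b18=0, b19=0, b20=0, b21=0, b22=1, b23=0, b24=1, b25=1, b26=0, b27=0, b28=0, b29=1, b30=0, b31=0.
p1 = XOR of data positions {3,5,7,9,11,13,15,17,19,21,23,25,27,29,31} = 1⊕0⊕0⊕0⊕0⊕1⊕0⊕1⊕0⊕0⊕0⊕1⊕0⊕1⊕0 = 1
p2 = XOR of data positions {3,6,7,10,11,14,15,18,19,22,23,26,27,30,31} = 1⊕0⊕0⊕0⊕0⊕1⊕0⊕0⊕0⊕1⊕0⊕0⊕0⊕0⊕0 = 1
p4 = XOR of data positions {5,6,7,12,13,14,15,20,21,22,23,28,29,30,31} = 0⊕0⊕0⊕0⊕1⊕1⊕0⊕0⊕0⊕1⊕0⊕0⊕1⊕0⊕0 = 0
p8 = XOR of data positions {9,10,11,12,13,14,15,24,25,26,27,28,29,30,31} = 0⊕0⊕0⊕0⊕1⊕1⊕0⊕1⊕1⊕0⊕0⊕0⊕1⊕0⊕0 = 1
p16 = XOR of data positions {17,18,19,20,21,22,23,24,25,26,27,28,29,30,31} = 1⊕0⊕0⊕0⊕0⊕1⊕0⊕1⊕1⊕0⊕0⊕0⊕1⊕0⊕0 = 1
Parity bits p1,p2,p4,p8,p16 = 11011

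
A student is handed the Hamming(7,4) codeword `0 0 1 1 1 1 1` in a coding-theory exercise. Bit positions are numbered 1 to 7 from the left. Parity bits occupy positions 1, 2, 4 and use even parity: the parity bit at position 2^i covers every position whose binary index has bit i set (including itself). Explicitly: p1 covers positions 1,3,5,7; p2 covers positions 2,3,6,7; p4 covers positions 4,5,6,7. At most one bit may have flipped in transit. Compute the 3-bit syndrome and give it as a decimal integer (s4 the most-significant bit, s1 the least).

s1: b1⊕b3⊕b5⊕b7 = 0⊕1⊕1⊕1 = 1
s2: b2⊕b3⊕b6⊕b7 = 0⊕1⊕1⊕1 = 1
s4: b4⊕b5⊕b6⊕b7 = 1⊕1⊕1⊕1 = 0
Syndrome (s4...s1) = 011 → position 3.

3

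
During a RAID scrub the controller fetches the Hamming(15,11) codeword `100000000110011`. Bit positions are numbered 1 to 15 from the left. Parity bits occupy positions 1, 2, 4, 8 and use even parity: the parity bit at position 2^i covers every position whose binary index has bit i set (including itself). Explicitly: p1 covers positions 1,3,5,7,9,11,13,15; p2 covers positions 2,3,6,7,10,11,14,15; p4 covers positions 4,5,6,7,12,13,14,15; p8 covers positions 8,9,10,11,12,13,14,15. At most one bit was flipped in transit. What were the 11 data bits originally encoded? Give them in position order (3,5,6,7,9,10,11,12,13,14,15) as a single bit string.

s1: b1⊕b3⊕b5⊕b7⊕b9⊕b11⊕b13⊕b15 = 1⊕0⊕0⊕0⊕0⊕1⊕0⊕1 = 1
s2: b2⊕b3⊕b6⊕b7⊕b10⊕b11⊕b14⊕b15 = 0⊕0⊕0⊕0⊕1⊕1⊕1⊕1 = 0
s4: b4⊕b5⊕b6⊕b7⊕b12⊕b13⊕b14⊕b15 = 0⊕0⊕0⊕0⊕0⊕0⊕1⊕1 = 0
s8: b8⊕b9⊕b10⊕b11⊕b12⊕b13⊕b14⊕b15 = 0⊕0⊕1⊕1⊕0⊕0⊕1⊕1 = 0
Syndrome (s8...s1) = 0001 → position 1.
Flip bit 1: corrected codeword = 000000000110011
Data bits at positions 3,5,6,7,9,10,11,12,13,14,15: 00000110011

00000110011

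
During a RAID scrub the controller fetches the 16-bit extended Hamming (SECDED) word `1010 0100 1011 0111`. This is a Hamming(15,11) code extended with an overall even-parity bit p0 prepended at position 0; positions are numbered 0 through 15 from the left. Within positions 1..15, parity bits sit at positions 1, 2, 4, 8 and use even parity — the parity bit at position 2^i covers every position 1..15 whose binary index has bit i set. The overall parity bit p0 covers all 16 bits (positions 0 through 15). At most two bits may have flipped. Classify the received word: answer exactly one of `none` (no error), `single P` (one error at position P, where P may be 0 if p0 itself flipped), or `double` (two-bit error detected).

single 2

s1: b1⊕b3⊕b5⊕b7⊕b9⊕b11⊕b13⊕b15 = 0⊕0⊕1⊕0⊕0⊕1⊕1⊕1 = 0
s2: b2⊕b3⊕b6⊕b7⊕b10⊕b11⊕b14⊕b15 = 1⊕0⊕0⊕0⊕1⊕1⊕1⊕1 = 1
s4: b4⊕b5⊕b6⊕b7⊕b12⊕b13⊕b14⊕b15 = 0⊕1⊕0⊕0⊕0⊕1⊕1⊕1 = 0
s8: b8⊕b9⊕b10⊕b11⊕b12⊕b13⊕b14⊕b15 = 1⊕0⊕1⊕1⊕0⊕1⊕1⊕1 = 0
Syndrome (s8...s1) = 0010 → position 2.
Overall parity (XOR of all 16 bits, including p0): 1⊕0⊕1⊕0⊕0⊕1⊕0⊕0⊕1⊕0⊕1⊕1⊕0⊕1⊕1⊕1 = 1
Overall=1, syndrome position=2 → single-bit error at position 2.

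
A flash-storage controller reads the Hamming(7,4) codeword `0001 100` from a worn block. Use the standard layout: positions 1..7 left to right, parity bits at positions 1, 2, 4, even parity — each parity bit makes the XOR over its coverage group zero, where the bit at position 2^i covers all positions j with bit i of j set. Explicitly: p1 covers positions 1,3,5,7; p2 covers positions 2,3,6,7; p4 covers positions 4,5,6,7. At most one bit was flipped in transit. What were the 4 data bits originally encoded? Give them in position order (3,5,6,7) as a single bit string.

0100

s1: b1⊕b3⊕b5⊕b7 = 0⊕0⊕1⊕0 = 1
s2: b2⊕b3⊕b6⊕b7 = 0⊕0⊕0⊕0 = 0
s4: b4⊕b5⊕b6⊕b7 = 1⊕1⊕0⊕0 = 0
Syndrome (s4...s1) = 001 → position 1.
Flip bit 1: corrected codeword = 1001100
Data bits at positions 3,5,6,7: 0100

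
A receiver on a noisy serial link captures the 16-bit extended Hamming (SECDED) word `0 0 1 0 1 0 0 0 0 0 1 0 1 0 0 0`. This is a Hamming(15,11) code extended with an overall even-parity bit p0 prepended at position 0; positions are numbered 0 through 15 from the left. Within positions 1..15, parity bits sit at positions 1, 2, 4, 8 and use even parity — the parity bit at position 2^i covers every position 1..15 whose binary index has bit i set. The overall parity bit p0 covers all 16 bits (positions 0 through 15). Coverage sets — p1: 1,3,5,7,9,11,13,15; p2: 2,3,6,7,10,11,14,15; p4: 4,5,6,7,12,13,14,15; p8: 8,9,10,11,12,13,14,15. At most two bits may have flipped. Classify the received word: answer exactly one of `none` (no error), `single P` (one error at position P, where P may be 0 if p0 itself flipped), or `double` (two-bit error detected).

none

s1: b1⊕b3⊕b5⊕b7⊕b9⊕b11⊕b13⊕b15 = 0⊕0⊕0⊕0⊕0⊕0⊕0⊕0 = 0
s2: b2⊕b3⊕b6⊕b7⊕b10⊕b11⊕b14⊕b15 = 1⊕0⊕0⊕0⊕1⊕0⊕0⊕0 = 0
s4: b4⊕b5⊕b6⊕b7⊕b12⊕b13⊕b14⊕b15 = 1⊕0⊕0⊕0⊕1⊕0⊕0⊕0 = 0
s8: b8⊕b9⊕b10⊕b11⊕b12⊕b13⊕b14⊕b15 = 0⊕0⊕1⊕0⊕1⊕0⊕0⊕0 = 0
Syndrome (s8...s1) = 0000 → position 0 (no error).
Overall parity (XOR of all 16 bits, including p0): 0⊕0⊕1⊕0⊕1⊕0⊕0⊕0⊕0⊕0⊕1⊕0⊕1⊕0⊕0⊕0 = 0
Overall=0, syndrome position=0 → no error.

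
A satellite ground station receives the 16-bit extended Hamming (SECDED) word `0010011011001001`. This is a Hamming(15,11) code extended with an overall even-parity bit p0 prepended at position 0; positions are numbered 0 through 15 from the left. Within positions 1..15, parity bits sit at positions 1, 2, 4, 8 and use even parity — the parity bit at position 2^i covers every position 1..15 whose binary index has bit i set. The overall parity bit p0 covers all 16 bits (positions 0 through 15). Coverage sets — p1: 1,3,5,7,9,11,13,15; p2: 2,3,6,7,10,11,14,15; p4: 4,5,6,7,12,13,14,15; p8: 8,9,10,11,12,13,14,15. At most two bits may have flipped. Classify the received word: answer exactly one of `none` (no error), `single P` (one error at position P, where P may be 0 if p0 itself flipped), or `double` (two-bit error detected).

single 3

s1: b1⊕b3⊕b5⊕b7⊕b9⊕b11⊕b13⊕b15 = 0⊕0⊕1⊕0⊕1⊕0⊕0⊕1 = 1
s2: b2⊕b3⊕b6⊕b7⊕b10⊕b11⊕b14⊕b15 = 1⊕0⊕1⊕0⊕0⊕0⊕0⊕1 = 1
s4: b4⊕b5⊕b6⊕b7⊕b12⊕b13⊕b14⊕b15 = 0⊕1⊕1⊕0⊕1⊕0⊕0⊕1 = 0
s8: b8⊕b9⊕b10⊕b11⊕b12⊕b13⊕b14⊕b15 = 1⊕1⊕0⊕0⊕1⊕0⊕0⊕1 = 0
Syndrome (s8...s1) = 0011 → position 3.
Overall parity (XOR of all 16 bits, including p0): 0⊕0⊕1⊕0⊕0⊕1⊕1⊕0⊕1⊕1⊕0⊕0⊕1⊕0⊕0⊕1 = 1
Overall=1, syndrome position=3 → single-bit error at position 3.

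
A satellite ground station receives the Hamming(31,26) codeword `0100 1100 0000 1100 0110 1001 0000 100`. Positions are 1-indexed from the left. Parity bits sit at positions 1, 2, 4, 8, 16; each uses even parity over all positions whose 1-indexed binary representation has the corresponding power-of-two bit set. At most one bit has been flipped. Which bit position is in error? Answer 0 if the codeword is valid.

19

s1: b1⊕b3⊕b5⊕b7⊕b9⊕b11⊕b13⊕b15⊕b17⊕b19⊕b21⊕b23⊕b25⊕b27⊕b29⊕b31 = 0⊕0⊕1⊕0⊕0⊕0⊕1⊕0⊕0⊕1⊕1⊕0⊕0⊕0⊕1⊕0 = 1
s2: b2⊕b3⊕b6⊕b7⊕b10⊕b11⊕b14⊕b15⊕b18⊕b19⊕b22⊕b23⊕b26⊕b27⊕b30⊕b31 = 1⊕0⊕1⊕0⊕0⊕0⊕1⊕0⊕1⊕1⊕0⊕0⊕0⊕0⊕0⊕0 = 1
s4: b4⊕b5⊕b6⊕b7⊕b12⊕b13⊕b14⊕b15⊕b20⊕b21⊕b22⊕b23⊕b28⊕b29⊕b30⊕b31 = 0⊕1⊕1⊕0⊕0⊕1⊕1⊕0⊕0⊕1⊕0⊕0⊕0⊕1⊕0⊕0 = 0
s8: b8⊕b9⊕b10⊕b11⊕b12⊕b13⊕b14⊕b15⊕b24⊕b25⊕b26⊕b27⊕b28⊕b29⊕b30⊕b31 = 0⊕0⊕0⊕0⊕0⊕1⊕1⊕0⊕1⊕0⊕0⊕0⊕0⊕1⊕0⊕0 = 0
s16: b16⊕b17⊕b18⊕b19⊕b20⊕b21⊕b22⊕b23⊕b24⊕b25⊕b26⊕b27⊕b28⊕b29⊕b30⊕b31 = 0⊕0⊕1⊕1⊕0⊕1⊕0⊕0⊕1⊕0⊕0⊕0⊕0⊕1⊕0⊕0 = 1
Syndrome (s16...s1) = 10011 → position 19.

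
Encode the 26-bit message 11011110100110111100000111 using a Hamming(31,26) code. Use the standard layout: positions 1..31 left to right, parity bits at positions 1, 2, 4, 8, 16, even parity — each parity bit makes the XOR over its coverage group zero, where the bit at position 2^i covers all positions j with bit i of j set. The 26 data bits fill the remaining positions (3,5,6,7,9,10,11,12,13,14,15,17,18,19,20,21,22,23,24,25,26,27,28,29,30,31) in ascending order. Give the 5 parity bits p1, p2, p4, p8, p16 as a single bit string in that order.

Place data bits at non-power-of-two positions: b3=1, b5=1, b6=0, b7=1, b9=1, b10=1, b11=1, b12=0, b13=1, b14=0, b15=0, b17=1, b18=1, b19=0, b20=1, b21=1, b22=1, b23=1, b24=0, b25=0, b26=0, b27=0, b28=0, b29=1, b30=1, b31=1.
p1 = XOR of data positions {3,5,7,9,11,13,15,17,19,21,23,25,27,29,31} = 1⊕1⊕1⊕1⊕1⊕1⊕0⊕1⊕0⊕1⊕1⊕0⊕0⊕1⊕1 = 1
p2 = XOR of data positions {3,6,7,10,11,14,15,18,19,22,23,26,27,30,31} = 1⊕0⊕1⊕1⊕1⊕0⊕0⊕1⊕0⊕1⊕1⊕0⊕0⊕1⊕1 = 1
p4 = XOR of data positions {5,6,7,12,13,14,15,20,21,22,23,28,29,30,31} = 1⊕0⊕1⊕0⊕1⊕0⊕0⊕1⊕1⊕1⊕1⊕0⊕1⊕1⊕1 = 0
p8 = XOR of data positions {9,10,11,12,13,14,15,24,25,26,27,28,29,30,31} = 1⊕1⊕1⊕0⊕1⊕0⊕0⊕0⊕0⊕0⊕0⊕0⊕1⊕1⊕1 = 1
p16 = XOR of data positions {17,18,19,20,21,22,23,24,25,26,27,28,29,30,31} = 1⊕1⊕0⊕1⊕1⊕1⊕1⊕0⊕0⊕0⊕0⊕0⊕1⊕1⊕1 = 1
Parity bits p1,p2,p4,p8,p16 = 11011

11011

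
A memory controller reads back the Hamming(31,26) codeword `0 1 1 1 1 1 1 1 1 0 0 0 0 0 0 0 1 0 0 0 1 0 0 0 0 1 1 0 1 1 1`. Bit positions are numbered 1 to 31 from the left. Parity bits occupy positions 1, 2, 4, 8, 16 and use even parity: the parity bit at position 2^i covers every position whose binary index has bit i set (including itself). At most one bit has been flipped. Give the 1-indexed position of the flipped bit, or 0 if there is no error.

s1: b1⊕b3⊕b5⊕b7⊕b9⊕b11⊕b13⊕b15⊕b17⊕b19⊕b21⊕b23⊕b25⊕b27⊕b29⊕b31 = 0⊕1⊕1⊕1⊕1⊕0⊕0⊕0⊕1⊕0⊕1⊕0⊕0⊕1⊕1⊕1 = 1
s2: b2⊕b3⊕b6⊕b7⊕b10⊕b11⊕b14⊕b15⊕b18⊕b19⊕b22⊕b23⊕b26⊕b27⊕b30⊕b31 = 1⊕1⊕1⊕1⊕0⊕0⊕0⊕0⊕0⊕0⊕0⊕0⊕1⊕1⊕1⊕1 = 0
s4: b4⊕b5⊕b6⊕b7⊕b12⊕b13⊕b14⊕b15⊕b20⊕b21⊕b22⊕b23⊕b28⊕b29⊕b30⊕b31 = 1⊕1⊕1⊕1⊕0⊕0⊕0⊕0⊕0⊕1⊕0⊕0⊕0⊕1⊕1⊕1 = 0
s8: b8⊕b9⊕b10⊕b11⊕b12⊕b13⊕b14⊕b15⊕b24⊕b25⊕b26⊕b27⊕b28⊕b29⊕b30⊕b31 = 1⊕1⊕0⊕0⊕0⊕0⊕0⊕0⊕0⊕0⊕1⊕1⊕0⊕1⊕1⊕1 = 1
s16: b16⊕b17⊕b18⊕b19⊕b20⊕b21⊕b22⊕b23⊕b24⊕b25⊕b26⊕b27⊕b28⊕b29⊕b30⊕b31 = 0⊕1⊕0⊕0⊕0⊕1⊕0⊕0⊕0⊕0⊕1⊕1⊕0⊕1⊕1⊕1 = 1
Syndrome (s16...s1) = 11001 → position 25.

25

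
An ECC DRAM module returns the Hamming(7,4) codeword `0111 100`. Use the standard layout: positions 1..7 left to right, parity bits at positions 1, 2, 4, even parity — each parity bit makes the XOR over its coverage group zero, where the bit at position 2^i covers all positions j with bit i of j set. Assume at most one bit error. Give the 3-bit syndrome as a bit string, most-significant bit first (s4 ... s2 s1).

000

s1: b1⊕b3⊕b5⊕b7 = 0⊕1⊕1⊕0 = 0
s2: b2⊕b3⊕b6⊕b7 = 1⊕1⊕0⊕0 = 0
s4: b4⊕b5⊕b6⊕b7 = 1⊕1⊕0⊕0 = 0
Syndrome (s4...s1) = 000 → position 0 (no error).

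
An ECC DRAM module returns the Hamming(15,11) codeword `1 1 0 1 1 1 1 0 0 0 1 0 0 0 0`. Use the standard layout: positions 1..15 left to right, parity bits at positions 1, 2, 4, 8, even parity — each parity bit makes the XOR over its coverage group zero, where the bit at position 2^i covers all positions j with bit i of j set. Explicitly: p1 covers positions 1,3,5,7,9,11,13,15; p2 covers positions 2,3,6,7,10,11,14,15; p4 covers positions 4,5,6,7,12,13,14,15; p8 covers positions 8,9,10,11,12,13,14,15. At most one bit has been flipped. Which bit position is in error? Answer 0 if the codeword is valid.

s1: b1⊕b3⊕b5⊕b7⊕b9⊕b11⊕b13⊕b15 = 1⊕0⊕1⊕1⊕0⊕1⊕0⊕0 = 0
s2: b2⊕b3⊕b6⊕b7⊕b10⊕b11⊕b14⊕b15 = 1⊕0⊕1⊕1⊕0⊕1⊕0⊕0 = 0
s4: b4⊕b5⊕b6⊕b7⊕b12⊕b13⊕b14⊕b15 = 1⊕1⊕1⊕1⊕0⊕0⊕0⊕0 = 0
s8: b8⊕b9⊕b10⊕b11⊕b12⊕b13⊕b14⊕b15 = 0⊕0⊕0⊕1⊕0⊕0⊕0⊕0 = 1
Syndrome (s8...s1) = 1000 → position 8.

8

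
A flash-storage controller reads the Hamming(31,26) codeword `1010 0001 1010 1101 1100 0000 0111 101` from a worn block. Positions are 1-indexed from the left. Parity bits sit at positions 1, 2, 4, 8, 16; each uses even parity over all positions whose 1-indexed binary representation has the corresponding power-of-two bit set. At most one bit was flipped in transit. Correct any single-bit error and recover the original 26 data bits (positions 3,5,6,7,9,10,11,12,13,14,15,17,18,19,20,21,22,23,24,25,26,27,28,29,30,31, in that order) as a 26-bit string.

10011010110110000000111101

s1: b1⊕b3⊕b5⊕b7⊕b9⊕b11⊕b13⊕b15⊕b17⊕b19⊕b21⊕b23⊕b25⊕b27⊕b29⊕b31 = 1⊕1⊕0⊕0⊕1⊕1⊕1⊕0⊕1⊕0⊕0⊕0⊕0⊕1⊕1⊕1 = 1
s2: b2⊕b3⊕b6⊕b7⊕b10⊕b11⊕b14⊕b15⊕b18⊕b19⊕b22⊕b23⊕b26⊕b27⊕b30⊕b31 = 0⊕1⊕0⊕0⊕0⊕1⊕1⊕0⊕1⊕0⊕0⊕0⊕1⊕1⊕0⊕1 = 1
s4: b4⊕b5⊕b6⊕b7⊕b12⊕b13⊕b14⊕b15⊕b20⊕b21⊕b22⊕b23⊕b28⊕b29⊕b30⊕b31 = 0⊕0⊕0⊕0⊕0⊕1⊕1⊕0⊕0⊕0⊕0⊕0⊕1⊕1⊕0⊕1 = 1
s8: b8⊕b9⊕b10⊕b11⊕b12⊕b13⊕b14⊕b15⊕b24⊕b25⊕b26⊕b27⊕b28⊕b29⊕b30⊕b31 = 1⊕1⊕0⊕1⊕0⊕1⊕1⊕0⊕0⊕0⊕1⊕1⊕1⊕1⊕0⊕1 = 0
s16: b16⊕b17⊕b18⊕b19⊕b20⊕b21⊕b22⊕b23⊕b24⊕b25⊕b26⊕b27⊕b28⊕b29⊕b30⊕b31 = 1⊕1⊕1⊕0⊕0⊕0⊕0⊕0⊕0⊕0⊕1⊕1⊕1⊕1⊕0⊕1 = 0
Syndrome (s16...s1) = 00111 → position 7.
Flip bit 7: corrected codeword = 1010001110101101110000000111101
Data bits at positions 3,5,6,7,9,10,11,12,13,14,15,17,18,19,20,21,22,23,24,25,26,27,28,29,30,31: 10011010110110000000111101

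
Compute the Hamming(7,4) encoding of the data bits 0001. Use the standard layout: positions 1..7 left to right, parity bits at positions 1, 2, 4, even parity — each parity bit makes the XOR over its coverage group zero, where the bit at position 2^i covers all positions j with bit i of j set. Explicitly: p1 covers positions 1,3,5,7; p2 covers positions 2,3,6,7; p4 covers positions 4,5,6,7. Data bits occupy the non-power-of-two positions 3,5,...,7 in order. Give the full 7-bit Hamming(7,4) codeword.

1101001

Place data bits at non-power-of-two positions: b3=0, b5=0, b6=0, b7=1.
p1 = XOR of data positions {3,5,7} = 0⊕0⊕1 = 1
p2 = XOR of data positions {3,6,7} = 0⊕0⊕1 = 1
p4 = XOR of data positions {5,6,7} = 0⊕0⊕1 = 1
Codeword b1..b7 = 1101001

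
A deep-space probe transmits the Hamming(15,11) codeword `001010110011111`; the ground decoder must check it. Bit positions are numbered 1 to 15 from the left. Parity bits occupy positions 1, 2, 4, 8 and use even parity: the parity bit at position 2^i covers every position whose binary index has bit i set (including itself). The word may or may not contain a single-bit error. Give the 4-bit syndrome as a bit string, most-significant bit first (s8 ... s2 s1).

s1: b1⊕b3⊕b5⊕b7⊕b9⊕b11⊕b13⊕b15 = 0⊕1⊕1⊕1⊕0⊕1⊕1⊕1 = 0
s2: b2⊕b3⊕b6⊕b7⊕b10⊕b11⊕b14⊕b15 = 0⊕1⊕0⊕1⊕0⊕1⊕1⊕1 = 1
s4: b4⊕b5⊕b6⊕b7⊕b12⊕b13⊕b14⊕b15 = 0⊕1⊕0⊕1⊕1⊕1⊕1⊕1 = 0
s8: b8⊕b9⊕b10⊕b11⊕b12⊕b13⊕b14⊕b15 = 1⊕0⊕0⊕1⊕1⊕1⊕1⊕1 = 0
Syndrome (s8...s1) = 0010 → position 2.

0010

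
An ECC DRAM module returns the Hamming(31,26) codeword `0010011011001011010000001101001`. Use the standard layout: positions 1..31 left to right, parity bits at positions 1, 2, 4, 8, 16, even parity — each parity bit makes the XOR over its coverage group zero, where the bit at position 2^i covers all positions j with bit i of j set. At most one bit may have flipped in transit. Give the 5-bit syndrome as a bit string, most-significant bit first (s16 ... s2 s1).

s1: b1⊕b3⊕b5⊕b7⊕b9⊕b11⊕b13⊕b15⊕b17⊕b19⊕b21⊕b23⊕b25⊕b27⊕b29⊕b31 = 0⊕1⊕0⊕1⊕1⊕0⊕1⊕1⊕0⊕0⊕0⊕0⊕1⊕0⊕0⊕1 = 1
s2: b2⊕b3⊕b6⊕b7⊕b10⊕b11⊕b14⊕b15⊕b18⊕b19⊕b22⊕b23⊕b26⊕b27⊕b30⊕b31 = 0⊕1⊕1⊕1⊕1⊕0⊕0⊕1⊕1⊕0⊕0⊕0⊕1⊕0⊕0⊕1 = 0
s4: b4⊕b5⊕b6⊕b7⊕b12⊕b13⊕b14⊕b15⊕b20⊕b21⊕b22⊕b23⊕b28⊕b29⊕b30⊕b31 = 0⊕0⊕1⊕1⊕0⊕1⊕0⊕1⊕0⊕0⊕0⊕0⊕1⊕0⊕0⊕1 = 0
s8: b8⊕b9⊕b10⊕b11⊕b12⊕b13⊕b14⊕b15⊕b24⊕b25⊕b26⊕b27⊕b28⊕b29⊕b30⊕b31 = 0⊕1⊕1⊕0⊕0⊕1⊕0⊕1⊕0⊕1⊕1⊕0⊕1⊕0⊕0⊕1 = 0
s16: b16⊕b17⊕b18⊕b19⊕b20⊕b21⊕b22⊕b23⊕b24⊕b25⊕b26⊕b27⊕b28⊕b29⊕b30⊕b31 = 1⊕0⊕1⊕0⊕0⊕0⊕0⊕0⊕0⊕1⊕1⊕0⊕1⊕0⊕0⊕1 = 0
Syndrome (s16...s1) = 00001 → position 1.

00001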